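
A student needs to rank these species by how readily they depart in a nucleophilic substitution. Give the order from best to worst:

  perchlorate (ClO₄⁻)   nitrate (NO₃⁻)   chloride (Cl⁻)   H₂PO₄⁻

Leaving-group ability tracks the stability of the departed species; conjugate-acid pKₐ is the usual yardstick (lower pKₐ → better LG).
perchlorate (ClO₄⁻): pKₐ(HClO₄) ≈ -10
chloride (Cl⁻): pKₐ(HCl) ≈ -7
nitrate (NO₃⁻): pKₐ(HNO₃) ≈ -1.3
H₂PO₄⁻: pKₐ(H₃PO₄) ≈ 2.1

perchlorate (ClO₄⁻) > chloride (Cl⁻) > nitrate (NO₃⁻) > H₂PO₄⁻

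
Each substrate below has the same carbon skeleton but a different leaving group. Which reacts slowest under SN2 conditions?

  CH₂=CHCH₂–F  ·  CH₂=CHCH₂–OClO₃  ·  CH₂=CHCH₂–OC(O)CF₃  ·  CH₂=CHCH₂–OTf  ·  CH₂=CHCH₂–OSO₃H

CH₂=CHCH₂–F

With the same alkyl group throughout, only the leaving group differentiates the rates.
Leaving-group ability tracks the stability of the departed species; conjugate-acid pKₐ is the usual yardstick (lower pKₐ → better LG).
CH₂=CHCH₂–OTf loses OTf⁻: pKₐ(CF₃SO₃H (triflic acid)) ≈ -14
CH₂=CHCH₂–OClO₃ loses ClO₄⁻: pKₐ(HClO₄) ≈ -10
CH₂=CHCH₂–OSO₃H loses HSO₄⁻: pKₐ(H₂SO₄) ≈ -3
CH₂=CHCH₂–OC(O)CF₃ loses CF₃COO⁻: pKₐ(CF₃COOH) ≈ 0.2
CH₂=CHCH₂–F loses F⁻: pKₐ(HF) ≈ 3.2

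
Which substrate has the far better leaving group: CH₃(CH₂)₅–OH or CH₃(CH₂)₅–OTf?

CH₃(CH₂)₅–OTf

From CH₃(CH₂)₅–OH the departing group would be OH⁻ (pKₐ(H₂O) ≈ 15.7). Strong base; essentially never leaves without prior activation.
From CH₃(CH₂)₅–OTf the leaving group is OTf⁻ (pKₐ(CF₃SO₃H (triflic acid)) ≈ -14). Charge spread over three oxygens and a CF₃ group; the premier leaving group in synthesis.
(In practice CH₃(CH₂)₅–OTf is made from CH₃(CH₂)₅–OH by treatment with Tf₂O / 2,6-lutidine, converting the hydroxyl into a triflate.)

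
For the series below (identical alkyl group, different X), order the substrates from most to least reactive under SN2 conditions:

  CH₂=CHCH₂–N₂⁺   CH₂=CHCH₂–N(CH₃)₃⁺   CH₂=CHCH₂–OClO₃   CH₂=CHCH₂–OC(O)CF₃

Identical carbon frameworks mean the comparison reduces to leaving-group quality.
The more stable X⁻ (or X) is on its own — i.e. the weaker a base it is — the better a leaving group it makes.
CH₂=CHCH₂–N₂⁺ loses N₂: no meaningful conjugate acid; N₂ departs as an exceptionally stable neutral molecule
CH₂=CHCH₂–OClO₃ loses ClO₄⁻: pKₐ(HClO₄) ≈ -10
CH₂=CHCH₂–OC(O)CF₃ loses CF₃COO⁻: pKₐ(CF₃COOH) ≈ 0.2
CH₂=CHCH₂–N(CH₃)₃⁺ loses NR'₃: pKₐ(R'₃NH⁺) ≈ 10.7

CH₂=CHCH₂–N₂⁺ > CH₂=CHCH₂–OClO₃ > CH₂=CHCH₂–OC(O)CF₃ > CH₂=CHCH₂–N(CH₃)₃⁺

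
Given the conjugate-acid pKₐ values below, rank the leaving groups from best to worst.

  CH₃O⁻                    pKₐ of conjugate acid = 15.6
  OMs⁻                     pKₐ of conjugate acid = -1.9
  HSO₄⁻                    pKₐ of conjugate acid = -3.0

HSO₄⁻ > OMs⁻ > CH₃O⁻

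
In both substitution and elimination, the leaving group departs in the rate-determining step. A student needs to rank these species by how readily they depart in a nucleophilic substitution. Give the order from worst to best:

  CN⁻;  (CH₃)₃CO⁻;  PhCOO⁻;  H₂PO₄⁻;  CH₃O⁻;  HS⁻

A good leaving group is a weak base: the lower the pKₐ of its conjugate acid, the more readily it departs.
H₂PO₄⁻: pKₐ(H₃PO₄) ≈ 2.1 — moderate base; biological leaving group after further activation
PhCOO⁻: pKₐ(C₆H₅COOH) ≈ 4.2 — aryl carboxylate
HS⁻: pKₐ(H₂S) ≈ 7
CN⁻: pKₐ(HCN) ≈ 9.2 — sp carbon stabilises the charge somewhat, but still a poor LG
CH₃O⁻: pKₐ(CH₃OH) ≈ 15.5
(CH₃)₃CO⁻: pKₐ(t-BuOH) ≈ 18 — bulky, strongly basic alkoxide
Listed from poorest to best leaving group as asked.

(CH₃)₃CO⁻ < CH₃O⁻ < CN⁻ < HS⁻ < PhCOO⁻ < H₂PO₄⁻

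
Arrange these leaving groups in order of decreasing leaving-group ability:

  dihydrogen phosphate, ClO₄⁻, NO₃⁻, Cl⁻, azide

ClO₄⁻ > Cl⁻ > NO₃⁻ > dihydrogen phosphate > azide

ClO₄⁻: pKₐ(HClO₄) ≈ -10 — extremely weak base; rarely used for safety reasons
Cl⁻: pKₐ(HCl) ≈ -7
NO₃⁻: pKₐ(HNO₃) ≈ -1.3
dihydrogen phosphate: pKₐ(H₃PO₄) ≈ 2.1 — moderate base; biological leaving group after further activation
azide: pKₐ(HN₃) ≈ 4.7 — linear, resonance-stabilised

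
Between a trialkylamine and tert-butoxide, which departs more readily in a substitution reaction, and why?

a trialkylamine is the better leaving group.
pKₐ(R'₃NH⁺) ≈ 10.7 versus pKₐ(t-BuOH) ≈ 18: a trialkylamine is the much weaker base.
Neutral but still a fairly strong base; Hofmann-elimination LG.

a trialkylamine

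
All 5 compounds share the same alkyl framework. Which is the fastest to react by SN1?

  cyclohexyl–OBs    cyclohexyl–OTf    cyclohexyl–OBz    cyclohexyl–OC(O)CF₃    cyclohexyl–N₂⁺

cyclohexyl–N₂⁺

Same R in every case — rank the leaving groups.
Leaving-group ability tracks the stability of the departed species; conjugate-acid pKₐ is the usual yardstick (lower pKₐ → better LG).
cyclohexyl–N₂⁺ loses N₂: no meaningful conjugate acid; N₂ departs as an exceptionally stable neutral molecule
cyclohexyl–OTf loses OTf⁻: pKₐ(CF₃SO₃H (triflic acid)) ≈ -14
cyclohexyl–OBs loses OBs⁻: pKₐ(p-BrC₆H₄SO₃H) ≈ -2.8
cyclohexyl–OC(O)CF₃ loses CF₃COO⁻: pKₐ(CF₃COOH) ≈ 0.2
cyclohexyl–OBz loses PhCOO⁻: pKₐ(C₆H₅COOH) ≈ 4.2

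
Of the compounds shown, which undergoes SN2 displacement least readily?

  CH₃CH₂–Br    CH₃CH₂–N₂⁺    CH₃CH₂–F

CH₃CH₂–F

With the same alkyl group throughout, only the leaving group differentiates the rates.
Rank by basicity of the departing species: weakest base leaves most easily.
CH₃CH₂–N₂⁺ loses N₂: no meaningful conjugate acid; N₂ departs as an exceptionally stable neutral molecule
CH₃CH₂–Br loses Br⁻: pKₐ(HBr) ≈ -9
CH₃CH₂–F loses F⁻: pKₐ(HF) ≈ 3.2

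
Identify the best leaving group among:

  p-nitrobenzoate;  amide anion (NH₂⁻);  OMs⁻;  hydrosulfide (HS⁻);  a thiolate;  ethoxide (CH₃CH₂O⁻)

A good leaving group is a weak base: the lower the pKₐ of its conjugate acid, the more readily it departs.
OMs⁻: pKₐ(CH₃SO₃H (MsOH)) ≈ -1.9
p-nitrobenzoate: pKₐ(p-nitrobenzoic acid) ≈ 3.4
hydrosulfide (HS⁻): pKₐ(H₂S) ≈ 7
a thiolate: pKₐ(RSH (a thiol)) ≈ 10.5
ethoxide (CH₃CH₂O⁻): pKₐ(CH₃CH₂OH) ≈ 16
amide anion (NH₂⁻): pKₐ(NH₃) ≈ 38

OMs⁻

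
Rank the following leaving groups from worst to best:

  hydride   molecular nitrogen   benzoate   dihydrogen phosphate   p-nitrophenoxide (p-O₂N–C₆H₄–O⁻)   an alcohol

The more stable X⁻ (or X) is on its own — i.e. the weaker a base it is — the better a leaving group it makes.
molecular nitrogen: no meaningful conjugate acid; N₂ departs as an exceptionally stable neutral molecule
an alcohol: pKₐ(R'OH₂⁺) ≈ -2.4
dihydrogen phosphate: pKₐ(H₃PO₄) ≈ 2.1
benzoate: pKₐ(C₆H₅COOH) ≈ 4.2
p-nitrophenoxide (p-O₂N–C₆H₄–O⁻): pKₐ(p-nitrophenol) ≈ 7.2 — nitro group delocalises the charge; the classic chromogenic LG
hydride: pKₐ(H₂) ≈ 36
The question asks for worst first, so the sequence is read in increasing leaving-group ability.

hydride < p-nitrophenoxide (p-O₂N–C₆H₄–O⁻) < benzoate < dihydrogen phosphate < an alcohol < molecular nitrogen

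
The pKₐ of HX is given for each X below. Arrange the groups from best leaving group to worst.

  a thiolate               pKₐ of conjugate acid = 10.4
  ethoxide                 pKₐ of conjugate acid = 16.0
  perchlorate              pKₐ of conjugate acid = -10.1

perchlorate > a thiolate > ethoxide

Lower conjugate-acid pKₐ ⇒ weaker base ⇒ better leaving group.
Sorting by the given values: perchlorate (-10.1), a thiolate (10.4), ethoxide (16.0).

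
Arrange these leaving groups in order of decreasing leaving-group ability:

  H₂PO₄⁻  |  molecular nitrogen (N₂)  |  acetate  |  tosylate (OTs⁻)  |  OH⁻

molecular nitrogen (N₂) > tosylate (OTs⁻) > H₂PO₄⁻ > acetate > OH⁻

molecular nitrogen (N₂): no meaningful conjugate acid; N₂ departs as an exceptionally stable neutral molecule
tosylate (OTs⁻): pKₐ(p-CH₃C₆H₄SO₃H (TsOH)) ≈ -2.8
H₂PO₄⁻: pKₐ(H₃PO₄) ≈ 2.1
acetate: pKₐ(CH₃COOH) ≈ 4.8
OH⁻: pKₐ(H₂O) ≈ 15.7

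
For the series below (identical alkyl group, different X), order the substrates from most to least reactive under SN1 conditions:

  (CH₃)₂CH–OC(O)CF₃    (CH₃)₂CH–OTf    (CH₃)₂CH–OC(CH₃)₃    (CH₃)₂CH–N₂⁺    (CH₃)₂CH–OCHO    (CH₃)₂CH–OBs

(CH₃)₂CH–N₂⁺ > (CH₃)₂CH–OTf > (CH₃)₂CH–OBs > (CH₃)₂CH–OC(O)CF₃ > (CH₃)₂CH–OCHO > (CH₃)₂CH–OC(CH₃)₃

With the same alkyl group throughout, only the leaving group differentiates the rates.
The more stable X⁻ (or X) is on its own — i.e. the weaker a base it is — the better a leaving group it makes.
(CH₃)₂CH–N₂⁺ loses N₂: no meaningful conjugate acid; N₂ departs as an exceptionally stable neutral molecule
(CH₃)₂CH–OTf loses OTf⁻: pKₐ(CF₃SO₃H (triflic acid)) ≈ -14
(CH₃)₂CH–OBs loses OBs⁻: pKₐ(p-BrC₆H₄SO₃H) ≈ -2.8
(CH₃)₂CH–OC(O)CF₃ loses CF₃COO⁻: pKₐ(CF₃COOH) ≈ 0.2
(CH₃)₂CH–OCHO loses HCOO⁻: pKₐ(HCOOH) ≈ 3.8
(CH₃)₂CH–OC(CH₃)₃ loses (CH₃)₃CO⁻: pKₐ(t-BuOH) ≈ 18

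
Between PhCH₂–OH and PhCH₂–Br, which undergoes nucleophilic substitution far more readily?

From PhCH₂–OH the departing group would be OH⁻ (pKₐ(H₂O) ≈ 15.7). Strong base; essentially never leaves without prior activation.
From PhCH₂–Br the leaving group is Br⁻ (pKₐ(HBr) ≈ -9). Weak base; good leaving group.
(In practice PhCH₂–Br is made from PhCH₂–OH by treatment with PBr₃, replacing the hydroxyl with bromide.)

PhCH₂–Br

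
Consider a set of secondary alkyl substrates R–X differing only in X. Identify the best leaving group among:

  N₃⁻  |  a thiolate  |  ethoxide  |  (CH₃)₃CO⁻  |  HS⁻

Rank by basicity of the departing species: weakest base leaves most easily.
N₃⁻: pKₐ(HN₃) ≈ 4.7
HS⁻: pKₐ(H₂S) ≈ 7
a thiolate: pKₐ(RSH (a thiol)) ≈ 10.5
ethoxide: pKₐ(CH₃CH₂OH) ≈ 16
(CH₃)₃CO⁻: pKₐ(t-BuOH) ≈ 18

N₃⁻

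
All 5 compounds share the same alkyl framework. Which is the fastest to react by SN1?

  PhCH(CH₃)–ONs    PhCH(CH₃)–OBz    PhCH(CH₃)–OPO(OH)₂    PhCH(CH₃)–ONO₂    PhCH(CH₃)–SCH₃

PhCH(CH₃)–ONs

With the same alkyl group throughout, only the leaving group differentiates the rates.
Rank by basicity of the departing species: weakest base leaves most easily.
PhCH(CH₃)–ONs loses ONs⁻: pKₐ(p-O₂NC₆H₄SO₃H) ≈ -3.5
PhCH(CH₃)–ONO₂ loses NO₃⁻: pKₐ(HNO₃) ≈ -1.3
PhCH(CH₃)–OPO(OH)₂ loses H₂PO₄⁻: pKₐ(H₃PO₄) ≈ 2.1
PhCH(CH₃)–OBz loses PhCOO⁻: pKₐ(C₆H₅COOH) ≈ 4.2
PhCH(CH₃)–SCH₃ loses RS⁻: pKₐ(RSH (a thiol)) ≈ 10.5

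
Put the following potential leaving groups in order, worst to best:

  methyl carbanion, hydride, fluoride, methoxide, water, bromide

methyl carbanion < hydride < methoxide < fluoride < water < bromide

bromide: pKₐ(HBr) ≈ -9 — weak base; good leaving group
water: pKₐ(H₃O⁺) ≈ -1.7 — neutral; leaves from a protonated alcohol (R–OH₂⁺)
fluoride: pKₐ(HF) ≈ 3.2 — small and strongly basic; the poor halide leaving group
methoxide: pKₐ(CH₃OH) ≈ 15.5 — strong base; alkoxides do not leave unassisted
hydride: pKₐ(H₂) ≈ 36 — extremely strong base; leaves only in special hydride-transfer contexts
methyl carbanion: pKₐ(CH₄) ≈ 48
Reversing gives the worst-to-best order requested.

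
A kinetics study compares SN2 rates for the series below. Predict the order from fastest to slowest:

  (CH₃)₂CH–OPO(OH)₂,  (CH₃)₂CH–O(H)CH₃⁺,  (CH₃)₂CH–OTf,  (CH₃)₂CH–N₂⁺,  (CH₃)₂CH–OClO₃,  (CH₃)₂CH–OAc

(CH₃)₂CH–N₂⁺ > (CH₃)₂CH–OTf > (CH₃)₂CH–OClO₃ > (CH₃)₂CH–O(H)CH₃⁺ > (CH₃)₂CH–OPO(OH)₂ > (CH₃)₂CH–OAc

With the same alkyl group throughout, only the leaving group differentiates the rates.
Rank by basicity of the departing species: weakest base leaves most easily.
(CH₃)₂CH–N₂⁺ loses N₂: no meaningful conjugate acid; N₂ departs as an exceptionally stable neutral molecule
(CH₃)₂CH–OTf loses OTf⁻: pKₐ(CF₃SO₃H (triflic acid)) ≈ -14
(CH₃)₂CH–OClO₃ loses ClO₄⁻: pKₐ(HClO₄) ≈ -10
(CH₃)₂CH–O(H)CH₃⁺ loses R'OH: pKₐ(R'OH₂⁺) ≈ -2.4
(CH₃)₂CH–OPO(OH)₂ loses H₂PO₄⁻: pKₐ(H₃PO₄) ≈ 2.1
(CH₃)₂CH–OAc loses AcO⁻: pKₐ(CH₃COOH) ≈ 4.8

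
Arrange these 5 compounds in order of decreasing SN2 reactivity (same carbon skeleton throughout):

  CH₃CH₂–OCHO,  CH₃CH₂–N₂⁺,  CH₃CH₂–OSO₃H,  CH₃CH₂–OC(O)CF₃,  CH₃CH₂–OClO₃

Same R in every case — rank the leaving groups.
Leaving-group ability tracks the stability of the departed species; conjugate-acid pKₐ is the usual yardstick (lower pKₐ → better LG).
CH₃CH₂–N₂⁺ loses N₂: no meaningful conjugate acid; N₂ departs as an exceptionally stable neutral molecule
CH₃CH₂–OClO₃ loses ClO₄⁻: pKₐ(HClO₄) ≈ -10
CH₃CH₂–OSO₃H loses HSO₄⁻: pKₐ(H₂SO₄) ≈ -3
CH₃CH₂–OC(O)CF₃ loses CF₃COO⁻: pKₐ(CF₃COOH) ≈ 0.2
CH₃CH₂–OCHO loses HCOO⁻: pKₐ(HCOOH) ≈ 3.8

CH₃CH₂–N₂⁺ > CH₃CH₂–OClO₃ > CH₃CH₂–OSO₃H > CH₃CH₂–OC(O)CF₃ > CH₃CH₂–OCHO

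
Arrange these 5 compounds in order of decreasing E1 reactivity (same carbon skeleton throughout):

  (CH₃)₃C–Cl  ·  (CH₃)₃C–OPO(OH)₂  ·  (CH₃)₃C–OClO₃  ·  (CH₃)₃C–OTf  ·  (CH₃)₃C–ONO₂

Identical carbon frameworks mean the comparison reduces to leaving-group quality.
The more stable X⁻ (or X) is on its own — i.e. the weaker a base it is — the better a leaving group it makes.
(CH₃)₃C–OTf loses OTf⁻: pKₐ(CF₃SO₃H (triflic acid)) ≈ -14
(CH₃)₃C–OClO₃ loses ClO₄⁻: pKₐ(HClO₄) ≈ -10
(CH₃)₃C–Cl loses Cl⁻: pKₐ(HCl) ≈ -7
(CH₃)₃C–ONO₂ loses NO₃⁻: pKₐ(HNO₃) ≈ -1.3
(CH₃)₃C–OPO(OH)₂ loses H₂PO₄⁻: pKₐ(H₃PO₄) ≈ 2.1

(CH₃)₃C–OTf > (CH₃)₃C–OClO₃ > (CH₃)₃C–Cl > (CH₃)₃C–ONO₂ > (CH₃)₃C–OPO(OH)₂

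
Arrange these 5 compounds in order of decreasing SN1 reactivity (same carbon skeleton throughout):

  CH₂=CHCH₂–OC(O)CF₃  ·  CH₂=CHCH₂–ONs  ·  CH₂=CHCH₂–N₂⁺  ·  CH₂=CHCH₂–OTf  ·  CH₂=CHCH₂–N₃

With the same alkyl group throughout, only the leaving group differentiates the rates.
The more stable X⁻ (or X) is on its own — i.e. the weaker a base it is — the better a leaving group it makes.
CH₂=CHCH₂–N₂⁺ loses N₂: no meaningful conjugate acid; N₂ departs as an exceptionally stable neutral molecule
CH₂=CHCH₂–OTf loses OTf⁻: pKₐ(CF₃SO₃H (triflic acid)) ≈ -14
CH₂=CHCH₂–ONs loses ONs⁻: pKₐ(p-O₂NC₆H₄SO₃H) ≈ -3.5
CH₂=CHCH₂–OC(O)CF₃ loses CF₃COO⁻: pKₐ(CF₃COOH) ≈ 0.2
CH₂=CHCH₂–N₃ loses N₃⁻: pKₐ(HN₃) ≈ 4.7

CH₂=CHCH₂–N₂⁺ > CH₂=CHCH₂–OTf > CH₂=CHCH₂–ONs > CH₂=CHCH₂–OC(O)CF₃ > CH₂=CHCH₂–N₃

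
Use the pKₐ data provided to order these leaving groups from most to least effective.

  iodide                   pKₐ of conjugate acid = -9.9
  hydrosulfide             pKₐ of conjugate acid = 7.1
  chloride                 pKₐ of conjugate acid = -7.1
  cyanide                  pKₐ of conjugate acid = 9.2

Lower conjugate-acid pKₐ ⇒ weaker base ⇒ better leaving group.
Sorting by the given values: iodide (-9.9), chloride (-7.1), hydrosulfide (7.1), cyanide (9.2).

iodide > chloride > hydrosulfide > cyanide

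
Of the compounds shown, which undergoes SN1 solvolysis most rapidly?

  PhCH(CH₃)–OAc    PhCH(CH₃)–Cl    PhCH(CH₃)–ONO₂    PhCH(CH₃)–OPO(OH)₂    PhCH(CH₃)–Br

With the same alkyl group throughout, only the leaving group differentiates the rates.
Leaving-group ability tracks the stability of the departed species; conjugate-acid pKₐ is the usual yardstick (lower pKₐ → better LG).
PhCH(CH₃)–Br loses Br⁻: pKₐ(HBr) ≈ -9
PhCH(CH₃)–Cl loses Cl⁻: pKₐ(HCl) ≈ -7
PhCH(CH₃)–ONO₂ loses NO₃⁻: pKₐ(HNO₃) ≈ -1.3
PhCH(CH₃)–OPO(OH)₂ loses H₂PO₄⁻: pKₐ(H₃PO₄) ≈ 2.1
PhCH(CH₃)–OAc loses AcO⁻: pKₐ(CH₃COOH) ≈ 4.8

PhCH(CH₃)–Br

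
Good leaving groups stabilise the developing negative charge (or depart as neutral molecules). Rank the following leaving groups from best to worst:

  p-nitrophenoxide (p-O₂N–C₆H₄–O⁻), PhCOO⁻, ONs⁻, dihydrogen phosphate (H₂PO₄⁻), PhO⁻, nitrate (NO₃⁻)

ONs⁻: pKₐ(p-O₂NC₆H₄SO₃H) ≈ -3.5 — p-nitro group further stabilises the sulfonate
nitrate (NO₃⁻): pKₐ(HNO₃) ≈ -1.3
dihydrogen phosphate (H₂PO₄⁻): pKₐ(H₃PO₄) ≈ 2.1 — moderate base; biological leaving group after further activation
PhCOO⁻: pKₐ(C₆H₅COOH) ≈ 4.2 — aryl carboxylate
p-nitrophenoxide (p-O₂N–C₆H₄–O⁻): pKₐ(p-nitrophenol) ≈ 7.2
PhO⁻: pKₐ(C₆H₅OH (phenol)) ≈ 10

ONs⁻ > nitrate (NO₃⁻) > dihydrogen phosphate (H₂PO₄⁻) > PhCOO⁻ > p-nitrophenoxide (p-O₂N–C₆H₄–O⁻) > PhO⁻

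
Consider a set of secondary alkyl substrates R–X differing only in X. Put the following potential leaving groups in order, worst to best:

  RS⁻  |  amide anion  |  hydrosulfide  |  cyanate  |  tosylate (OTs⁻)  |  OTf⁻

Leaving-group ability tracks the stability of the departed species; conjugate-acid pKₐ is the usual yardstick (lower pKₐ → better LG).
OTf⁻: pKₐ(CF₃SO₃H (triflic acid)) ≈ -14
tosylate (OTs⁻): pKₐ(p-CH₃C₆H₄SO₃H (TsOH)) ≈ -2.8
cyanate: pKₐ(HOCN) ≈ 3.5 — resonance between N and O
hydrosulfide: pKₐ(H₂S) ≈ 7
RS⁻: pKₐ(RSH (a thiol)) ≈ 10.5 — moderately basic; rarely leaves without activation
amide anion: pKₐ(NH₃) ≈ 38 — extremely strong base; never a leaving group
Listed from poorest to best leaving group as asked.

amide anion < RS⁻ < hydrosulfide < cyanate < tosylate (OTs⁻) < OTf⁻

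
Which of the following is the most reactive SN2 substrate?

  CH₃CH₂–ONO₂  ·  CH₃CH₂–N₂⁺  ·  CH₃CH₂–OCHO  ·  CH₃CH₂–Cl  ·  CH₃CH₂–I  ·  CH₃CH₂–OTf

CH₃CH₂–N₂⁺

With the same alkyl group throughout, only the leaving group differentiates the rates.
Leaving-group ability tracks the stability of the departed species; conjugate-acid pKₐ is the usual yardstick (lower pKₐ → better LG).
CH₃CH₂–N₂⁺ loses N₂: no meaningful conjugate acid; N₂ departs as an exceptionally stable neutral molecule
CH₃CH₂–OTf loses OTf⁻: pKₐ(CF₃SO₃H (triflic acid)) ≈ -14
CH₃CH₂–I loses I⁻: pKₐ(HI) ≈ -10
CH₃CH₂–Cl loses Cl⁻: pKₐ(HCl) ≈ -7
CH₃CH₂–ONO₂ loses NO₃⁻: pKₐ(HNO₃) ≈ -1.3
CH₃CH₂–OCHO loses HCOO⁻: pKₐ(HCOOH) ≈ 3.8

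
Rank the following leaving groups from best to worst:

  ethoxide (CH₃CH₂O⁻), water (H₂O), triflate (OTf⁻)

A good leaving group is a weak base: the lower the pKₐ of its conjugate acid, the more readily it departs.
triflate (OTf⁻): pKₐ(CF₃SO₃H (triflic acid)) ≈ -14 — charge spread over three oxygens and a CF₃ group; the premier leaving group in synthesis
water (H₂O): pKₐ(H₃O⁺) ≈ -1.7 — neutral; leaves from a protonated alcohol (R–OH₂⁺)
ethoxide (CH₃CH₂O⁻): pKₐ(CH₃CH₂OH) ≈ 16 — strong base; alkoxides do not leave unassisted

triflate (OTf⁻) > water (H₂O) > ethoxide (CH₃CH₂O⁻)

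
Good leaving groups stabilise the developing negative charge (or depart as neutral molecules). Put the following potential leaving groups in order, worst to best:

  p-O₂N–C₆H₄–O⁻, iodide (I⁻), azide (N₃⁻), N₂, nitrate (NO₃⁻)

p-O₂N–C₆H₄–O⁻ < azide (N₃⁻) < nitrate (NO₃⁻) < iodide (I⁻) < N₂

N₂: no meaningful conjugate acid; N₂ departs as an exceptionally stable neutral molecule
iodide (I⁻): pKₐ(HI) ≈ -10
nitrate (NO₃⁻): pKₐ(HNO₃) ≈ -1.3
azide (N₃⁻): pKₐ(HN₃) ≈ 4.7
p-O₂N–C₆H₄–O⁻: pKₐ(p-nitrophenol) ≈ 7.2
Reversing gives the worst-to-best order requested.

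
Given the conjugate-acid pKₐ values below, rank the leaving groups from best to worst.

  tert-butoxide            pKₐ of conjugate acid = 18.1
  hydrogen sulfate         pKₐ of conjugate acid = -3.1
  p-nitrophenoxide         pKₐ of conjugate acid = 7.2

hydrogen sulfate > p-nitrophenoxide > tert-butoxide

Lower conjugate-acid pKₐ ⇒ weaker base ⇒ better leaving group.
Sorting by the given values: hydrogen sulfate (-3.1), p-nitrophenoxide (7.2), tert-butoxide (18.1).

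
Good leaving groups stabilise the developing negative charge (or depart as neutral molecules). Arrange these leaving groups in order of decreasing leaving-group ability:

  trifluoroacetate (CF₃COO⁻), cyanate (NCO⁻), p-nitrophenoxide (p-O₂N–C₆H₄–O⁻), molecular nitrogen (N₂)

molecular nitrogen (N₂) > trifluoroacetate (CF₃COO⁻) > cyanate (NCO⁻) > p-nitrophenoxide (p-O₂N–C₆H₄–O⁻)

Leaving-group ability tracks the stability of the departed species; conjugate-acid pKₐ is the usual yardstick (lower pKₐ → better LG).
molecular nitrogen (N₂): no meaningful conjugate acid; N₂ departs as an exceptionally stable neutral molecule
trifluoroacetate (CF₃COO⁻): pKₐ(CF₃COOH) ≈ 0.2
cyanate (NCO⁻): pKₐ(HOCN) ≈ 3.5
p-nitrophenoxide (p-O₂N–C₆H₄–O⁻): pKₐ(p-nitrophenol) ≈ 7.2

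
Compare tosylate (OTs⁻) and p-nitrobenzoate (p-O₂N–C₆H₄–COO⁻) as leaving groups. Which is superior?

tosylate (OTs⁻)

tosylate (OTs⁻) is the better leaving group.
pKₐ(p-CH₃C₆H₄SO₃H (TsOH)) ≈ -2.8 versus pKₐ(p-nitrobenzoic acid) ≈ 3.4: tosylate (OTs⁻) is the much weaker base.
Resonance-delocalised arenesulfonate.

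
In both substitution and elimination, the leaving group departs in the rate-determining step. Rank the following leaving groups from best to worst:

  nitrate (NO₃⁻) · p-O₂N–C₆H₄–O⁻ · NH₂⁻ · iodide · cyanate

iodide: pKₐ(HI) ≈ -10
nitrate (NO₃⁻): pKₐ(HNO₃) ≈ -1.3
cyanate: pKₐ(HOCN) ≈ 3.5
p-O₂N–C₆H₄–O⁻: pKₐ(p-nitrophenol) ≈ 7.2
NH₂⁻: pKₐ(NH₃) ≈ 38

iodide > nitrate (NO₃⁻) > cyanate > p-O₂N–C₆H₄–O⁻ > NH₂⁻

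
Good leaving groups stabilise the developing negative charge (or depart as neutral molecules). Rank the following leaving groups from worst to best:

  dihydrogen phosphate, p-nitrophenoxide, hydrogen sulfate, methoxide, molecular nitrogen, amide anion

amide anion < methoxide < p-nitrophenoxide < dihydrogen phosphate < hydrogen sulfate < molecular nitrogen

molecular nitrogen: no meaningful conjugate acid; N₂ departs as an exceptionally stable neutral molecule
hydrogen sulfate: pKₐ(H₂SO₄) ≈ -3 — conjugate base of a strong mineral acid
dihydrogen phosphate: pKₐ(H₃PO₄) ≈ 2.1 — moderate base; biological leaving group after further activation
p-nitrophenoxide: pKₐ(p-nitrophenol) ≈ 7.2
methoxide: pKₐ(CH₃OH) ≈ 15.5 — strong base; alkoxides do not leave unassisted
amide anion: pKₐ(NH₃) ≈ 38 — extremely strong base; never a leaving group
The question asks for worst first, so the sequence is read in increasing leaving-group ability.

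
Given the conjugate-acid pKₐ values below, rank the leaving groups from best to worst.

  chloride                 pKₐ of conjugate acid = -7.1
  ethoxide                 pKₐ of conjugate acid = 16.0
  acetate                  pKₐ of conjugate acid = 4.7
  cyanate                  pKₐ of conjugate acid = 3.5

chloride > cyanate > acetate > ethoxide

Lower conjugate-acid pKₐ ⇒ weaker base ⇒ better leaving group.
Sorting by the given values: chloride (-7.1), cyanate (3.5), acetate (4.7), ethoxide (16.0).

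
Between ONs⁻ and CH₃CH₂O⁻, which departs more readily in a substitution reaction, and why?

ONs⁻ is the better leaving group.
pKₐ(p-O₂NC₆H₄SO₃H) ≈ -3.5 versus pKₐ(CH₃CH₂OH) ≈ 16: ONs⁻ is the much weaker base.
P-nitro group further stabilises the sulfonate.

ONs⁻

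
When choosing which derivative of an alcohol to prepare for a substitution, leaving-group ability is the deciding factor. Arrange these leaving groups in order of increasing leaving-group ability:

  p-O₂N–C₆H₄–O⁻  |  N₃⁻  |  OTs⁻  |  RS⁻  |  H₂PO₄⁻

The more stable X⁻ (or X) is on its own — i.e. the weaker a base it is — the better a leaving group it makes.
OTs⁻: pKₐ(p-CH₃C₆H₄SO₃H (TsOH)) ≈ -2.8
H₂PO₄⁻: pKₐ(H₃PO₄) ≈ 2.1
N₃⁻: pKₐ(HN₃) ≈ 4.7
p-O₂N–C₆H₄–O⁻: pKₐ(p-nitrophenol) ≈ 7.2
RS⁻: pKₐ(RSH (a thiol)) ≈ 10.5
The question asks for worst first, so the sequence is read in increasing leaving-group ability.

RS⁻ < p-O₂N–C₆H₄–O⁻ < N₃⁻ < H₂PO₄⁻ < OTs⁻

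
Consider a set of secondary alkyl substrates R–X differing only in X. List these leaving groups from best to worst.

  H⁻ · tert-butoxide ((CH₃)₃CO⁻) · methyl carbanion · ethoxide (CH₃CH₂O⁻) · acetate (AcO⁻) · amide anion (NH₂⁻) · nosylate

A good leaving group is a weak base: the lower the pKₐ of its conjugate acid, the more readily it departs.
nosylate: pKₐ(p-O₂NC₆H₄SO₃H) ≈ -3.5 — p-nitro group further stabilises the sulfonate
acetate (AcO⁻): pKₐ(CH₃COOH) ≈ 4.8 — resonance-stabilised but still a weak base
ethoxide (CH₃CH₂O⁻): pKₐ(CH₃CH₂OH) ≈ 16 — strong base; alkoxides do not leave unassisted
tert-butoxide ((CH₃)₃CO⁻): pKₐ(t-BuOH) ≈ 18 — bulky, strongly basic alkoxide
H⁻: pKₐ(H₂) ≈ 36 — extremely strong base; leaves only in special hydride-transfer contexts
amide anion (NH₂⁻): pKₐ(NH₃) ≈ 38
methyl carbanion: pKₐ(CH₄) ≈ 48 — unstabilised carbanion; the worst conceivable leaving group

nosylate > acetate (AcO⁻) > ethoxide (CH₃CH₂O⁻) > tert-butoxide ((CH₃)₃CO⁻) > H⁻ > amide anion (NH₂⁻) > methyl carbanion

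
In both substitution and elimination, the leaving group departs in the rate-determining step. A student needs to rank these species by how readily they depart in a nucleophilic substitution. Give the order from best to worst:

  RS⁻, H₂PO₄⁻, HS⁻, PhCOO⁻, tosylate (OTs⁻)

tosylate (OTs⁻) > H₂PO₄⁻ > PhCOO⁻ > HS⁻ > RS⁻

Leaving-group ability tracks the stability of the departed species; conjugate-acid pKₐ is the usual yardstick (lower pKₐ → better LG).
tosylate (OTs⁻): pKₐ(p-CH₃C₆H₄SO₃H (TsOH)) ≈ -2.8
H₂PO₄⁻: pKₐ(H₃PO₄) ≈ 2.1
PhCOO⁻: pKₐ(C₆H₅COOH) ≈ 4.2
HS⁻: pKₐ(H₂S) ≈ 7
RS⁻: pKₐ(RSH (a thiol)) ≈ 10.5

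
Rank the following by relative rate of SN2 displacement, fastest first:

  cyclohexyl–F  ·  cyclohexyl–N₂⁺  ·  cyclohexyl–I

Same R in every case — rank the leaving groups.
A good leaving group is a weak base: the lower the pKₐ of its conjugate acid, the more readily it departs.
cyclohexyl–N₂⁺ loses N₂: no meaningful conjugate acid; N₂ departs as an exceptionally stable neutral molecule
cyclohexyl–I loses I⁻: pKₐ(HI) ≈ -10
cyclohexyl–F loses F⁻: pKₐ(HF) ≈ 3.2

cyclohexyl–N₂⁺ > cyclohexyl–I > cyclohexyl–F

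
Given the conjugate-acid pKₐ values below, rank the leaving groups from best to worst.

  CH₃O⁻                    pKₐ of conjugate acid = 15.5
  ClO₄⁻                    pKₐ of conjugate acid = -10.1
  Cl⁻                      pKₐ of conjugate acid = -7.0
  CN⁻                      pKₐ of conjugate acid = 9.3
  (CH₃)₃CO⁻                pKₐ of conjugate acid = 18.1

ClO₄⁻ > Cl⁻ > CN⁻ > CH₃O⁻ > (CH₃)₃CO⁻

Lower conjugate-acid pKₐ ⇒ weaker base ⇒ better leaving group.
Sorting by the given values: ClO₄⁻ (-10.1), Cl⁻ (-7.0), CN⁻ (9.3), CH₃O⁻ (15.5), (CH₃)₃CO⁻ (18.1).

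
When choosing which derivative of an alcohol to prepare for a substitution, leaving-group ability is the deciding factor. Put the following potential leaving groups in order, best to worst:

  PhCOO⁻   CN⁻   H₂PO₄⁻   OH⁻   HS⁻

H₂PO₄⁻ > PhCOO⁻ > HS⁻ > CN⁻ > OH⁻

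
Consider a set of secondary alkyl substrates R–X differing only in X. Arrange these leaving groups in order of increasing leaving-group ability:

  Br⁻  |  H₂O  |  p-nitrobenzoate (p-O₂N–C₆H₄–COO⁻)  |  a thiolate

a thiolate < p-nitrobenzoate (p-O₂N–C₆H₄–COO⁻) < H₂O < Br⁻

The more stable X⁻ (or X) is on its own — i.e. the weaker a base it is — the better a leaving group it makes.
Br⁻: pKₐ(HBr) ≈ -9 — weak base; good leaving group
H₂O: pKₐ(H₃O⁺) ≈ -1.7 — neutral; leaves from a protonated alcohol (R–OH₂⁺)
p-nitrobenzoate (p-O₂N–C₆H₄–COO⁻): pKₐ(p-nitrobenzoic acid) ≈ 3.4 — electron-withdrawing nitro group stabilises the carboxylate
a thiolate: pKₐ(RSH (a thiol)) ≈ 10.5 — moderately basic; rarely leaves without activation
Listed from poorest to best leaving group as asked.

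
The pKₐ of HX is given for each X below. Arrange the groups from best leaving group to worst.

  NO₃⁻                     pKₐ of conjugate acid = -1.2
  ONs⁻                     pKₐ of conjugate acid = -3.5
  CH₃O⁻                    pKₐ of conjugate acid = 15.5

ONs⁻ > NO₃⁻ > CH₃O⁻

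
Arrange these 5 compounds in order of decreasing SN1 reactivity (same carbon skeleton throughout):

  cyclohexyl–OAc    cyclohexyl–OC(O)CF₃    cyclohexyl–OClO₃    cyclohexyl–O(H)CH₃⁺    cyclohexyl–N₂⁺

cyclohexyl–N₂⁺ > cyclohexyl–OClO₃ > cyclohexyl–O(H)CH₃⁺ > cyclohexyl–OC(O)CF₃ > cyclohexyl–OAc

The skeletons are identical, so relative rate is governed entirely by leaving-group ability.
Rank by basicity of the departing species: weakest base leaves most easily.
cyclohexyl–N₂⁺ loses N₂: no meaningful conjugate acid; N₂ departs as an exceptionally stable neutral molecule
cyclohexyl–OClO₃ loses ClO₄⁻: pKₐ(HClO₄) ≈ -10
cyclohexyl–O(H)CH₃⁺ loses R'OH: pKₐ(R'OH₂⁺) ≈ -2.4
cyclohexyl–OC(O)CF₃ loses CF₃COO⁻: pKₐ(CF₃COOH) ≈ 0.2
cyclohexyl–OAc loses AcO⁻: pKₐ(CH₃COOH) ≈ 4.8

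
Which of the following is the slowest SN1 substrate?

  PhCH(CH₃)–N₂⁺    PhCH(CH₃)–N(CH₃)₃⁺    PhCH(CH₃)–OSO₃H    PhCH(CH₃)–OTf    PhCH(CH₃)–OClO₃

PhCH(CH₃)–N(CH₃)₃⁺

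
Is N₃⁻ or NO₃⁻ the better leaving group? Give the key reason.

NO₃⁻ is the better leaving group.
pKₐ(HNO₃) ≈ -1.3 versus pKₐ(HN₃) ≈ 4.7: NO₃⁻ is the much weaker base.
Resonance-delocalised over three oxygens.

NO₃⁻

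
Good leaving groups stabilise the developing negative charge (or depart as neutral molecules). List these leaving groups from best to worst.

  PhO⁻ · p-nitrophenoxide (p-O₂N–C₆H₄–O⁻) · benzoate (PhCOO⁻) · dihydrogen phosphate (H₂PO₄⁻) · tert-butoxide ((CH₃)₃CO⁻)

Leaving-group ability tracks the stability of the departed species; conjugate-acid pKₐ is the usual yardstick (lower pKₐ → better LG).
dihydrogen phosphate (H₂PO₄⁻): pKₐ(H₃PO₄) ≈ 2.1
benzoate (PhCOO⁻): pKₐ(C₆H₅COOH) ≈ 4.2 — aryl carboxylate
p-nitrophenoxide (p-O₂N–C₆H₄–O⁻): pKₐ(p-nitrophenol) ≈ 7.2 — nitro group delocalises the charge; the classic chromogenic LG
PhO⁻: pKₐ(C₆H₅OH (phenol)) ≈ 10 — resonance into the ring helps, but still a poor LG
tert-butoxide ((CH₃)₃CO⁻): pKₐ(t-BuOH) ≈ 18 — bulky, strongly basic alkoxide

dihydrogen phosphate (H₂PO₄⁻) > benzoate (PhCOO⁻) > p-nitrophenoxide (p-O₂N–C₆H₄–O⁻) > PhO⁻ > tert-butoxide ((CH₃)₃CO⁻)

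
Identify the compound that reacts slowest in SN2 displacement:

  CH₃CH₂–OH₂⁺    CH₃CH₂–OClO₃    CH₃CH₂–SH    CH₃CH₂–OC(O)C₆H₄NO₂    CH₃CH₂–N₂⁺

CH₃CH₂–SH

Same R in every case — rank the leaving groups.
Leaving-group ability tracks the stability of the departed species; conjugate-acid pKₐ is the usual yardstick (lower pKₐ → better LG).
CH₃CH₂–N₂⁺ loses N₂: no meaningful conjugate acid; N₂ departs as an exceptionally stable neutral molecule
CH₃CH₂–OClO₃ loses ClO₄⁻: pKₐ(HClO₄) ≈ -10
CH₃CH₂–OH₂⁺ loses H₂O: pKₐ(H₃O⁺) ≈ -1.7
CH₃CH₂–OC(O)C₆H₄NO₂ loses p-O₂N–C₆H₄–COO⁻: pKₐ(p-nitrobenzoic acid) ≈ 3.4
CH₃CH₂–SH loses HS⁻: pKₐ(H₂S) ≈ 7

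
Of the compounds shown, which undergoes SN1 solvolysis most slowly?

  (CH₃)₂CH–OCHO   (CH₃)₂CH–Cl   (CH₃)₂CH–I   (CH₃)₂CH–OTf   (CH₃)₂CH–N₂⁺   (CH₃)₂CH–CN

(CH₃)₂CH–CN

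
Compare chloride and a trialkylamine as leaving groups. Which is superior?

chloride

chloride is the better leaving group.
pKₐ(HCl) ≈ -7 versus pKₐ(R'₃NH⁺) ≈ 10.7: chloride is the much weaker base.
Moderately weak base.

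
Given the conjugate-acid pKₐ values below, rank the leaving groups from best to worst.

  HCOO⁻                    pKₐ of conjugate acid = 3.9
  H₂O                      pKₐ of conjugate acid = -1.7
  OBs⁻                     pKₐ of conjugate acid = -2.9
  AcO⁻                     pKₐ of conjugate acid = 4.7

Lower conjugate-acid pKₐ ⇒ weaker base ⇒ better leaving group.
Sorting by the given values: OBs⁻ (-2.9), H₂O (-1.7), HCOO⁻ (3.9), AcO⁻ (4.7).

OBs⁻ > H₂O > HCOO⁻ > AcO⁻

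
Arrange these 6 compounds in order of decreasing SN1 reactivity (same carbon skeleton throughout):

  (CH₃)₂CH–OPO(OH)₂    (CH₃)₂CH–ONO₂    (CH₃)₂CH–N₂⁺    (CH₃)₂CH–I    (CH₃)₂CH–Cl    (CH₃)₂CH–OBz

(CH₃)₂CH–N₂⁺ > (CH₃)₂CH–I > (CH₃)₂CH–Cl > (CH₃)₂CH–ONO₂ > (CH₃)₂CH–OPO(OH)₂ > (CH₃)₂CH–OBz

Same R in every case — rank the leaving groups.
Rank by basicity of the departing species: weakest base leaves most easily.
(CH₃)₂CH–N₂⁺ loses N₂: no meaningful conjugate acid; N₂ departs as an exceptionally stable neutral molecule
(CH₃)₂CH–I loses I⁻: pKₐ(HI) ≈ -10
(CH₃)₂CH–Cl loses Cl⁻: pKₐ(HCl) ≈ -7
(CH₃)₂CH–ONO₂ loses NO₃⁻: pKₐ(HNO₃) ≈ -1.3
(CH₃)₂CH–OPO(OH)₂ loses H₂PO₄⁻: pKₐ(H₃PO₄) ≈ 2.1
(CH₃)₂CH–OBz loses PhCOO⁻: pKₐ(C₆H₅COOH) ≈ 4.2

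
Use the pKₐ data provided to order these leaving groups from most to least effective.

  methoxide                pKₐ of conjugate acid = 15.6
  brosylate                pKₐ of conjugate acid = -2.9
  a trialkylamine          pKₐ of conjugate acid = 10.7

Lower conjugate-acid pKₐ ⇒ weaker base ⇒ better leaving group.
Sorting by the given values: brosylate (-2.9), a trialkylamine (10.7), methoxide (15.6).

brosylate > a trialkylamine > methoxide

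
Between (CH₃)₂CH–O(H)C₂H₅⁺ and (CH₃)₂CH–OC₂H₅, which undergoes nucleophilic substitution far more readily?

From (CH₃)₂CH–OC₂H₅ the departing group would be CH₃CH₂O⁻ (pKₐ(CH₃CH₂OH) ≈ 16). Strong base; alkoxides do not leave unassisted.
From (CH₃)₂CH–O(H)C₂H₅⁺ the leaving group is R'OH (pKₐ(R'OH₂⁺) ≈ -2.4). Neutral; leaves from a protonated ether (an oxonium ion, R–O(H)R'⁺).
(In practice (CH₃)₂CH–O(H)C₂H₅⁺ is made from (CH₃)₂CH–OC₂H₅ by protonation with concentrated HBr, allowing neutral ethanol, rather than ethoxide, to depart.)

(CH₃)₂CH–O(H)C₂H₅⁺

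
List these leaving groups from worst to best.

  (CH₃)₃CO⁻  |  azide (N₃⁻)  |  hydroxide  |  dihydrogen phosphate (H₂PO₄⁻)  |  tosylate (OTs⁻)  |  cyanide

(CH₃)₃CO⁻ < hydroxide < cyanide < azide (N₃⁻) < dihydrogen phosphate (H₂PO₄⁻) < tosylate (OTs⁻)

Rank by basicity of the departing species: weakest base leaves most easily.
tosylate (OTs⁻): pKₐ(p-CH₃C₆H₄SO₃H (TsOH)) ≈ -2.8
dihydrogen phosphate (H₂PO₄⁻): pKₐ(H₃PO₄) ≈ 2.1 — moderate base; biological leaving group after further activation
azide (N₃⁻): pKₐ(HN₃) ≈ 4.7
cyanide: pKₐ(HCN) ≈ 9.2
hydroxide: pKₐ(H₂O) ≈ 15.7 — strong base; essentially never leaves without prior activation
(CH₃)₃CO⁻: pKₐ(t-BuOH) ≈ 18 — bulky, strongly basic alkoxide
The question asks for worst first, so the sequence is read in increasing leaving-group ability.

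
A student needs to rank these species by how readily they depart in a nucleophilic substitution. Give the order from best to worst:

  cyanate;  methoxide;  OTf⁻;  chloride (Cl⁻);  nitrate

Leaving-group ability tracks the stability of the departed species; conjugate-acid pKₐ is the usual yardstick (lower pKₐ → better LG).
OTf⁻: pKₐ(CF₃SO₃H (triflic acid)) ≈ -14
chloride (Cl⁻): pKₐ(HCl) ≈ -7
nitrate: pKₐ(HNO₃) ≈ -1.3
cyanate: pKₐ(HOCN) ≈ 3.5
methoxide: pKₐ(CH₃OH) ≈ 15.5

OTf⁻ > chloride (Cl⁻) > nitrate > cyanate > methoxide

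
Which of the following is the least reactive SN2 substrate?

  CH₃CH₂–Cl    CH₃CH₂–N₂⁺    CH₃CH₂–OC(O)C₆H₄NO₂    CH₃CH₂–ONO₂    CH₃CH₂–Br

CH₃CH₂–OC(O)C₆H₄NO₂

With the same alkyl group throughout, only the leaving group differentiates the rates.
Leaving-group ability tracks the stability of the departed species; conjugate-acid pKₐ is the usual yardstick (lower pKₐ → better LG).
CH₃CH₂–N₂⁺ loses N₂: no meaningful conjugate acid; N₂ departs as an exceptionally stable neutral molecule
CH₃CH₂–Br loses Br⁻: pKₐ(HBr) ≈ -9
CH₃CH₂–Cl loses Cl⁻: pKₐ(HCl) ≈ -7
CH₃CH₂–ONO₂ loses NO₃⁻: pKₐ(HNO₃) ≈ -1.3
CH₃CH₂–OC(O)C₆H₄NO₂ loses p-O₂N–C₆H₄–COO⁻: pKₐ(p-nitrobenzoic acid) ≈ 3.4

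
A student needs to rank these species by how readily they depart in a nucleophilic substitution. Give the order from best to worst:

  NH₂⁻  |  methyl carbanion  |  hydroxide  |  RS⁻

RS⁻ > hydroxide > NH₂⁻ > methyl carbanion

Rank by basicity of the departing species: weakest base leaves most easily.
RS⁻: pKₐ(RSH (a thiol)) ≈ 10.5
hydroxide: pKₐ(H₂O) ≈ 15.7 — strong base; essentially never leaves without prior activation
NH₂⁻: pKₐ(NH₃) ≈ 38 — extremely strong base; never a leaving group
methyl carbanion: pKₐ(CH₄) ≈ 48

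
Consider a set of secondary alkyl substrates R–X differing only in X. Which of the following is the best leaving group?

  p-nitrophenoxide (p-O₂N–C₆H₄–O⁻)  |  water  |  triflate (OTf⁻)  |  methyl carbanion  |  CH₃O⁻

Rank by basicity of the departing species: weakest base leaves most easily.
triflate (OTf⁻): pKₐ(CF₃SO₃H (triflic acid)) ≈ -14
water: pKₐ(H₃O⁺) ≈ -1.7
p-nitrophenoxide (p-O₂N–C₆H₄–O⁻): pKₐ(p-nitrophenol) ≈ 7.2
CH₃O⁻: pKₐ(CH₃OH) ≈ 15.5
methyl carbanion: pKₐ(CH₄) ≈ 48

triflate (OTf⁻)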